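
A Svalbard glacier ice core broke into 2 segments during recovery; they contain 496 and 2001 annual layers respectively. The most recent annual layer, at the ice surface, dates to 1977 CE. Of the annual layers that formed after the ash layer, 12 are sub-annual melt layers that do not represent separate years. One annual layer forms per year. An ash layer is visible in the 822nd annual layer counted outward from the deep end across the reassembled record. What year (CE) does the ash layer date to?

314 CE

Total annual layers = 496 + 2001 = 2497.
2497 − 822 = 1675 annual layers lie beyond the ash layer toward the ice surface.
Removing the 12 false annual layers leaves 1675 − 12 = 1663 true annual layers beyond the ash layer.
Counting back 1663 years from 1977 CE places the ash layer in 1977 − 1663 = 314 CE.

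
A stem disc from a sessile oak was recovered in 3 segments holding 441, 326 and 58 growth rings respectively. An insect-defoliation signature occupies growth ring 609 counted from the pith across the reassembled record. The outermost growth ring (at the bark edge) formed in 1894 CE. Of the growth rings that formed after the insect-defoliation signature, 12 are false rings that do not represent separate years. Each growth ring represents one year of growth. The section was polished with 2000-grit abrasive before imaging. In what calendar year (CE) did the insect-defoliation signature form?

1690 CE

Total growth rings = 441 + 326 + 58 = 825.
Between growth ring 609 and the bark edge there are 825 − 609 = 216 growth rings.
Excluding 12 false growth rings: 216 − 12 = 204.
1894 − 204 = 1690 CE.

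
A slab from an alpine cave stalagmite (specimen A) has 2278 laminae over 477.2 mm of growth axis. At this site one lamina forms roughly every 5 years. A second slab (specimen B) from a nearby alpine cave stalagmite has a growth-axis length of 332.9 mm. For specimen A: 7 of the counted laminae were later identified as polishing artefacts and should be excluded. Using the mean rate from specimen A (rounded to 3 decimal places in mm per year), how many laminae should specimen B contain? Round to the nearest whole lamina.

Specimen A: correcting the raw count gives 2278 − 7 = 2271 true laminae.
Specimen A: at 5 years per lamina, 2271 × 5 = 11355 years.
A: Mean rate = 477.2 mm / 11355 years ≈ 0.042 mm/year.
For B, 332.9 / 0.042 = 7926.19 years; at 5 years per lamina that is 7926.19 / 5 ≈ 1585 laminae.

1585 laminae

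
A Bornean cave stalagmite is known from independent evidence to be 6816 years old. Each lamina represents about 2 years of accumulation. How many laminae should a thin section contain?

3408 laminae

One lamina every 2 years means 6816 / 2 = 3408 laminae.
So 3408 laminae should be present.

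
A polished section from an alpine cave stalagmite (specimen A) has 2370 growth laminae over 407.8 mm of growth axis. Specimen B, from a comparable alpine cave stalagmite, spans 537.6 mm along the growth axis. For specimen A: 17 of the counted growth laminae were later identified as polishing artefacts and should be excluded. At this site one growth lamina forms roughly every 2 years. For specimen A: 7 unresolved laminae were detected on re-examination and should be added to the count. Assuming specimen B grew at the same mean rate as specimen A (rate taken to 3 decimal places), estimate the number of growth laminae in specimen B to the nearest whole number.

Specimen A: after corrections the count is 2370 − 17 + 7 = 2360 growth laminae.
Specimen A: at 2 years per growth lamina, 2360 × 2 = 4720 years.
A: Extension rate ≈ 407.8 / 4720 = 0.086 mm per year.
B spans 537.6 / 0.086 = 6251.16 years; at 2 years per growth lamina that is 6251.16 / 2 ≈ 3126 growth laminae.

3126 growth laminae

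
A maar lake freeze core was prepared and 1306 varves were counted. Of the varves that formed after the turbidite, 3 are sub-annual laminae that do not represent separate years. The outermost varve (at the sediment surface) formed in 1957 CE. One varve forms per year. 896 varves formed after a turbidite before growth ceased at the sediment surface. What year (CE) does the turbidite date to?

896 varves formed after the turbidite.
896 − 3 false = 893 true varves after the turbidite.
Counting back 893 years from 1957 CE places the turbidite in 1957 − 893 = 1064 CE.

1064 CE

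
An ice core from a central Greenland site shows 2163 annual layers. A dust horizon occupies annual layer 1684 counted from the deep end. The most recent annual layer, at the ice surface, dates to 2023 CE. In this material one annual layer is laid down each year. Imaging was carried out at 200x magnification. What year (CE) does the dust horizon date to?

Between annual layer 1684 and the ice surface there are 2163 − 1684 = 479 annual layers.
The annual layer at the ice surface is 2023 CE, so the dust horizon dates to 2023 − 479 = 1544 CE.

1544 CE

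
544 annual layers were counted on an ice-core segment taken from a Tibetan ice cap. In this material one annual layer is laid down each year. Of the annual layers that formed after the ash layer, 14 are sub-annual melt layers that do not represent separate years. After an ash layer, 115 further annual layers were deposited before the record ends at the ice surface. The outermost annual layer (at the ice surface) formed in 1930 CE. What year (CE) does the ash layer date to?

1829 CE

115 annual layers formed after the ash layer.
Excluding 14 false annual layers: 115 − 14 = 101.
Counting back 101 years from 1930 CE places the ash layer in 1930 − 101 = 1829 CE.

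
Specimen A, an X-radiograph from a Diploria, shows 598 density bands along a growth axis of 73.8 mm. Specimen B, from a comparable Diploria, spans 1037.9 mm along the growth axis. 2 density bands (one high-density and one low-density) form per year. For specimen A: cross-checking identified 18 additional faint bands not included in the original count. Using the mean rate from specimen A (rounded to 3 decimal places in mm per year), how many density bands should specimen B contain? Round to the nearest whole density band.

8649 density bands

Specimen A: true density band count = 598 + 18 = 616.
Specimen A: 616 density bands at 2 per year is 616 / 2 = 308 years.
A: 73.8 mm over 308 years gives 73.8 / 308 ≈ 0.240 mm/year.
For B, 1037.9 / 0.240 = 4324.58 years; at 2 density bands per year that is 4324.58 × 2 ≈ 8649 density bands.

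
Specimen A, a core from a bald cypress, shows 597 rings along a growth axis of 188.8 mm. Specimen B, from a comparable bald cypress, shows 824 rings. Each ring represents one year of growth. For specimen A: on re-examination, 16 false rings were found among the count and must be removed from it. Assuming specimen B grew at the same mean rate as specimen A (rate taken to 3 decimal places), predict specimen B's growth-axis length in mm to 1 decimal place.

Specimen A: after corrections the count is 597 − 16 = 581 rings.
A: 188.8 mm over 581 years gives 188.8 / 581 ≈ 0.325 mm/yr.
For B, 0.325 mm/year × 824 years = 267.8 mm.

267.8 mm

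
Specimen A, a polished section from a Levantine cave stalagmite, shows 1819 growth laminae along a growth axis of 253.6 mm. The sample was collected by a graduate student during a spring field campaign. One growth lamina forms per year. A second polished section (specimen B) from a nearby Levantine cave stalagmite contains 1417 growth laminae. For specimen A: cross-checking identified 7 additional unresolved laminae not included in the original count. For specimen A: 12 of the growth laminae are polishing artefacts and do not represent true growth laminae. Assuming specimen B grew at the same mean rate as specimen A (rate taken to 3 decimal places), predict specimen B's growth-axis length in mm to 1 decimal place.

Specimen A: true growth lamina count = 1819 − 12 + 7 = 1814.
A: Mean rate = 253.6 mm / 1814 years ≈ 0.140 mm/yr.
For B, 0.140 mm/year × 1417 years = 198.4 mm.

198.4 mm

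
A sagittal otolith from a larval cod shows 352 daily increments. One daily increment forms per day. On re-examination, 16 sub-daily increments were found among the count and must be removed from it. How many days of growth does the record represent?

Correcting the raw count gives 352 − 16 = 336 true daily increments.
With a one-to-one daily increment periodicity this is 336 days.

336 d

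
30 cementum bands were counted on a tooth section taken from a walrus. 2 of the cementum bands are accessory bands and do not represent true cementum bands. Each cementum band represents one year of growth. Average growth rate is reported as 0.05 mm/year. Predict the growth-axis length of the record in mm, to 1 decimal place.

After corrections the count is 30 − 2 = 28 cementum bands.
Length ≈ 0.05 × 28 = 1.4 mm.

1.4 mm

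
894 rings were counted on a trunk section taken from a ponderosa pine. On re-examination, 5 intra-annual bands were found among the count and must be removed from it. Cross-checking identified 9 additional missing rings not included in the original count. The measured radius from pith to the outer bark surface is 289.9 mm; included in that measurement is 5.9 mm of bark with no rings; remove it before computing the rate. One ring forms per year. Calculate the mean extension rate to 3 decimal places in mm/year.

0.316 mm/year

Adjusted count: 894 − 5 + 9 = 898 rings.
Net length = 289.9 − 5.9 = 284.0 mm.
Extension rate ≈ 284.0 / 898 = 0.316 mm/year.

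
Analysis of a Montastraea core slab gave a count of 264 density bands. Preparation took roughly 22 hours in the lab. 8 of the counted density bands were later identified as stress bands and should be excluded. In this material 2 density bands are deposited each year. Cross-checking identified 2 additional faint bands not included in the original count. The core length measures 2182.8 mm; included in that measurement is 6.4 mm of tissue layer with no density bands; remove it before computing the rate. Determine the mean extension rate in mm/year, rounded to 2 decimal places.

16.87 mm/year

Correcting the raw count gives 264 − 8 + 2 = 258 true density bands.
Dividing by 2 density bands per year: 258 / 2 = 129 years.
The growth record spans 2182.8 − 6.4 = 2176.4 mm.
2176.4 mm over 129 years gives 2176.4 / 129 ≈ 16.87 mm/year.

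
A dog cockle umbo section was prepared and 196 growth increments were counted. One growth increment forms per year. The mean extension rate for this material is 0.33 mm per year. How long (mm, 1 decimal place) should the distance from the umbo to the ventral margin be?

The record spans 196 years at 0.33 mm per year.
Predicted length = 0.33 mm/year × 196 years = 64.7 mm.

64.7 mm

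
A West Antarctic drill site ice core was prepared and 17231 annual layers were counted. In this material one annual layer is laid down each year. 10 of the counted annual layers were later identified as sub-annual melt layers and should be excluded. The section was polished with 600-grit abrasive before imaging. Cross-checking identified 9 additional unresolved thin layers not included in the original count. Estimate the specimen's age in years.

True annual layer count = 17231 − 10 + 9 = 17230.
One annual layer per year makes the duration 17230 years.

17230 years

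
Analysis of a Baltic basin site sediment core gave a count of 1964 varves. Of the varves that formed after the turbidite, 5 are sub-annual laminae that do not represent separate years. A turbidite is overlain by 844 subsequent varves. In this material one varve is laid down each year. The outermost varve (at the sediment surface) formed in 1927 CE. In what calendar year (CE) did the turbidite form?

844 varves formed after the turbidite.
Removing the 5 false varves leaves 844 − 5 = 839 true varves beyond the turbidite.
The varve at the sediment surface is 1927 CE, so the turbidite dates to 1927 − 839 = 1088 CE.

1088 CE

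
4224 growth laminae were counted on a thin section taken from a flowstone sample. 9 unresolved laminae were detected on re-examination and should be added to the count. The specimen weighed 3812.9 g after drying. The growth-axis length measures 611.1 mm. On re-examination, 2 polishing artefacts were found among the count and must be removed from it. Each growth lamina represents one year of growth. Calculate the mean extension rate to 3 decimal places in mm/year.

After corrections the count is 4224 − 2 + 9 = 4231 growth laminae.
Extension rate ≈ 611.1 / 4231 = 0.144 mm/year.

0.144 mm/year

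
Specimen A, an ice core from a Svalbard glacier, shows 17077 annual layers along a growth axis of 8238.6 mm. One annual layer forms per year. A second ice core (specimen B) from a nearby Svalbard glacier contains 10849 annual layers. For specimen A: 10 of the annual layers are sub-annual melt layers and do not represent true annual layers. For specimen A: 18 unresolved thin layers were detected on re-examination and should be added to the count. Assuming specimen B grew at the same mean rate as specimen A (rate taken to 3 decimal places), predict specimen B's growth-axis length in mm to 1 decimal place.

Specimen A: adjusted count: 17077 − 10 + 18 = 17085 annual layers.
A: 8238.6 mm over 17085 years gives 8238.6 / 17085 ≈ 0.482 mm/yr.
Length of B = 0.482 × 10849 = 5229.2 mm.

5229.2 mm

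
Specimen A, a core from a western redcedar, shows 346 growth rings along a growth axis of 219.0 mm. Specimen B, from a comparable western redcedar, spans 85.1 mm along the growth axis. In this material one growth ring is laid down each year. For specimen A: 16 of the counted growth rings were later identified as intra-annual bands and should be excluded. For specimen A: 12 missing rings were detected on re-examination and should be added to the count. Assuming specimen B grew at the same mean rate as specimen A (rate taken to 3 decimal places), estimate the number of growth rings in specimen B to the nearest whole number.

133 growth rings

Specimen A: adjusted count: 346 − 16 + 12 = 342 growth rings.
A: 219.0 mm over 342 years gives 219.0 / 342 ≈ 0.640 mm/yr.
B spans 85.1 / 0.640 = 132.97 years ≈ 133 growth rings.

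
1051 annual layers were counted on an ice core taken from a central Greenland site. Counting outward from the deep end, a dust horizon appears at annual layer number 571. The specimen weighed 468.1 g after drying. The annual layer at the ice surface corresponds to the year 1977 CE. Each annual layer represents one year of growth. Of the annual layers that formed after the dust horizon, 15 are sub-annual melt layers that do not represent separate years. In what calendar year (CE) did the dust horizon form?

1512 CE

Between annual layer 571 and the ice surface there are 1051 − 571 = 480 annual layers.
480 − 15 false = 465 true annual layers after the dust horizon.
The annual layer at the ice surface is 1977 CE, so the dust horizon dates to 1977 − 465 = 1512 CE.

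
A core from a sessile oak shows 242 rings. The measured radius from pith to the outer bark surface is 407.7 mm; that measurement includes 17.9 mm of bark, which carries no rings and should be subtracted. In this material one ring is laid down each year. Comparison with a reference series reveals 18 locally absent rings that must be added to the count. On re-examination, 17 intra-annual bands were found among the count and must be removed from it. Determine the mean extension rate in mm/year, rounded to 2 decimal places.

True ring count = 242 − 17 + 18 = 243.
Removing the 17.9 mm offcut leaves 407.7 − 17.9 = 389.8 mm.
Mean rate = 389.8 mm / 243 years ≈ 1.60 mm/year.

1.60 mm/year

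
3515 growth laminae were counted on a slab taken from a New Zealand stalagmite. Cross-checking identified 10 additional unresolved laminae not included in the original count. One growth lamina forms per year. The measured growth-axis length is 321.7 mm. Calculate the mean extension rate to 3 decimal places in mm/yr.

True growth lamina count = 3515 + 10 = 3525.
Mean rate = 321.7 mm / 3525 years ≈ 0.091 mm/yr.

0.091 mm/yr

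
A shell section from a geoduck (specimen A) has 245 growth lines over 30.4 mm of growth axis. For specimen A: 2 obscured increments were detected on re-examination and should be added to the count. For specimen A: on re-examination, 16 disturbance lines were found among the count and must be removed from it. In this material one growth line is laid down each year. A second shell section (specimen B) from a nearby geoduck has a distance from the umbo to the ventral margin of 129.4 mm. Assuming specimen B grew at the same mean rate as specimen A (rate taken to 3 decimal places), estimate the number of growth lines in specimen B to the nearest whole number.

980 growth lines

Specimen A: correcting the raw count gives 245 − 16 + 2 = 231 true growth lines.
A: Mean rate = 30.4 mm / 231 years ≈ 0.132 mm/yr.
Specimen B: 129.4 mm / 0.132 mm per year = 980.30 years ≈ 980 growth lines.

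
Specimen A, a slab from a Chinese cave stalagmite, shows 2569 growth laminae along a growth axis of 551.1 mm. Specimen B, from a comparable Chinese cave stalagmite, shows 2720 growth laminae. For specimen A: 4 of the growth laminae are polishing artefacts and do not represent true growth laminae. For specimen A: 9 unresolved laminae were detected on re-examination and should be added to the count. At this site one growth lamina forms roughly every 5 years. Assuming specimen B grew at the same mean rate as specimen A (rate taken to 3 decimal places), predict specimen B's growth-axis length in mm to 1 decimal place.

584.8 mm

Specimen A: adjusted count: 2569 − 4 + 9 = 2574 growth laminae.
Specimen A: at 5 years per growth lamina, 2574 × 5 = 12870 years.
A: Mean rate = 551.1 mm / 12870 years ≈ 0.043 mm per year.
Specimen B: multiplying by 5 years per growth lamina: 2720 × 5 = 13600 years. For B, 0.043 mm/year × 13600 years = 584.8 mm.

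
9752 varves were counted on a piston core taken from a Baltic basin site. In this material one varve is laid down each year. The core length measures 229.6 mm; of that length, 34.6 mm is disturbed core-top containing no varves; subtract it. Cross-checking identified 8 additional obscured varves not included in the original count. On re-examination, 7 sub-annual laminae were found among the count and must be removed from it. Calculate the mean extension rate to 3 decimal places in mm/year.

0.020 mm/year

Correcting the raw count gives 9752 − 7 + 8 = 9753 true varves.
Removing the 34.6 mm offcut leaves 229.6 − 34.6 = 195.0 mm.
Mean rate = 195.0 mm / 9753 years ≈ 0.020 mm/year.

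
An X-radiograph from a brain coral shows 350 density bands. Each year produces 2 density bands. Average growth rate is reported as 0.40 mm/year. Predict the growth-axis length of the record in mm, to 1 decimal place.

350 density bands at 2 per year is 350 / 2 = 175 years.
175 years at 0.40 mm/year gives 0.40 × 175 = 70.0 mm.

70.0 mm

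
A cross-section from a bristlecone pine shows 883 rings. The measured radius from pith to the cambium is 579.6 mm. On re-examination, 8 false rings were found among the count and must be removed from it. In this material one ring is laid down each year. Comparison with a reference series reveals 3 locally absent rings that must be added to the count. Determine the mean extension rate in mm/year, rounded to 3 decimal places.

0.660 mm/year

After corrections the count is 883 − 8 + 3 = 878 rings.
Extension rate ≈ 579.6 / 878 = 0.660 mm/year.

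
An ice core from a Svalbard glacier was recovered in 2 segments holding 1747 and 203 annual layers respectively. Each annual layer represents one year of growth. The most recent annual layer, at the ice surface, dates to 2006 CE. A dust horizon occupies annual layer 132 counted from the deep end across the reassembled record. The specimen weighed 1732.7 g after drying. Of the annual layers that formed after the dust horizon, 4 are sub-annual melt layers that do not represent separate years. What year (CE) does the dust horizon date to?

192 CE

Total annual layers = 1747 + 203 = 1950.
Between annual layer 132 and the ice surface there are 1950 − 132 = 1818 annual layers.
1818 − 4 false = 1814 true annual layers after the dust horizon.
The annual layer at the ice surface is 2006 CE, so the dust horizon dates to 2006 − 1814 = 192 CE.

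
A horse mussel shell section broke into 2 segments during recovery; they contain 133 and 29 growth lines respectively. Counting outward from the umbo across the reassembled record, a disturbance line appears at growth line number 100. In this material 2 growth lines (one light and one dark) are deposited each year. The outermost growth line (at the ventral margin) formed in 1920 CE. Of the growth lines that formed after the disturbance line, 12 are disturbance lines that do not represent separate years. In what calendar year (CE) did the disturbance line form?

Total growth lines = 133 + 29 = 162.
The disturbance line sits at growth line 100 from the umbo, so 162 − 100 = 62 growth lines formed after it.
Removing the 12 false growth lines leaves 62 − 12 = 50 true growth lines beyond the disturbance line.
Dividing by 2 growth lines per year: 50 / 2 = 25 years.
The growth line at the ventral margin is 1920 CE, so the disturbance line dates to 1920 − 25 = 1895 CE.

1895 CE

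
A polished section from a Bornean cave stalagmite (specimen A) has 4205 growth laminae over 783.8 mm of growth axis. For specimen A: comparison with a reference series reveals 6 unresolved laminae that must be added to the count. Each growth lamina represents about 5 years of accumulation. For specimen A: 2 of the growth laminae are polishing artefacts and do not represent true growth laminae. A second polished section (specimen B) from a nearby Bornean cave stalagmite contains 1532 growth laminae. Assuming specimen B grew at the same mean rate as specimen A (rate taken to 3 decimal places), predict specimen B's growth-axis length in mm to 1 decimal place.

283.4 mm

Specimen A: after corrections the count is 4205 − 2 + 6 = 4209 growth laminae.
Specimen A: 4209 growth laminae at 5 years each span 4209 × 5 = 21045 years.
A: Extension rate ≈ 783.8 / 21045 = 0.037 mm/yr.
Specimen B: multiplying by 5 years per growth lamina: 1532 × 5 = 7660 years. For B, 0.037 mm/year × 7660 years = 283.4 mm.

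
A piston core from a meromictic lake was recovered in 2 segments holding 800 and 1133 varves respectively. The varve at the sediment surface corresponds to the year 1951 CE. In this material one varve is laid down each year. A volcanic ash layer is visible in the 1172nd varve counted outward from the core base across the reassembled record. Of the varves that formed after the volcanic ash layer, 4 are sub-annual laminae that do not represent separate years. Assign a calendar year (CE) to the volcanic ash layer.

1194 CE

Total varves = 800 + 1133 = 1933.
1933 − 1172 = 761 varves lie beyond the volcanic ash layer toward the sediment surface.
Removing the 4 false varves leaves 761 − 4 = 757 true varves beyond the volcanic ash layer.
1951 − 757 = 1194 CE.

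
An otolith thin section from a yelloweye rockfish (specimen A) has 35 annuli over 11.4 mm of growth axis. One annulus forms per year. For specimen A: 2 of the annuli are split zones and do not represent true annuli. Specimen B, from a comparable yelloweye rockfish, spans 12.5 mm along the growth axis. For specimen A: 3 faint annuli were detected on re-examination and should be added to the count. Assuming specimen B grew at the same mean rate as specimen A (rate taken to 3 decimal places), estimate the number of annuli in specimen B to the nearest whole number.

Specimen A: after corrections the count is 35 − 2 + 3 = 36 annuli.
A: Extension rate ≈ 11.4 / 36 = 0.317 mm per year.
Specimen B: 12.5 mm / 0.317 mm per year = 39.43 years ≈ 39 annuli.

39 annuli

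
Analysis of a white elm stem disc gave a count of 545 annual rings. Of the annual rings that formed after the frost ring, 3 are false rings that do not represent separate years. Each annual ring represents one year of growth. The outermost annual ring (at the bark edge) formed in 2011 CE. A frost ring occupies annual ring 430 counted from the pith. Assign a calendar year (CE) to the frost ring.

1899 CE

The frost ring sits at annual ring 430 from the pith, so 545 − 430 = 115 annual rings formed after it.
115 − 3 false = 112 true annual rings after the frost ring.
Counting back 112 years from 2011 CE places the frost ring in 2011 − 112 = 1899 CE.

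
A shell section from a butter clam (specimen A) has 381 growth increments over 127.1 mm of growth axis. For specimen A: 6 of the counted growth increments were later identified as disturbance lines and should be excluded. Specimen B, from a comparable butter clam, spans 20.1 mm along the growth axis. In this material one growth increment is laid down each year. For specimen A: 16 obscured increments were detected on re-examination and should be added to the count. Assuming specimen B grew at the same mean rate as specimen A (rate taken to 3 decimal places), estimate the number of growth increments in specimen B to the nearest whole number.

62 growth increments

Specimen A: correcting the raw count gives 381 − 6 + 16 = 391 true growth increments.
A: 127.1 mm over 391 years gives 127.1 / 391 ≈ 0.325 mm/yr.
Specimen B: 20.1 mm / 0.325 mm per year = 61.85 years ≈ 62 growth increments.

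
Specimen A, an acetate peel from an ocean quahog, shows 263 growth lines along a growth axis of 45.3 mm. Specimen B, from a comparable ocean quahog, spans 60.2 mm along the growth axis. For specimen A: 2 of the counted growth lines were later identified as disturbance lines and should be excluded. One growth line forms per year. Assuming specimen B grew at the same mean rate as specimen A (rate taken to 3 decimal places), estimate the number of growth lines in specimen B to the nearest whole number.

Specimen A: adjusted count: 263 − 2 = 261 growth lines.
A: Mean rate = 45.3 mm / 261 years ≈ 0.174 mm per year.
Specimen B: 60.2 mm / 0.174 mm per year = 345.98 years ≈ 346 growth lines.

346 growth lines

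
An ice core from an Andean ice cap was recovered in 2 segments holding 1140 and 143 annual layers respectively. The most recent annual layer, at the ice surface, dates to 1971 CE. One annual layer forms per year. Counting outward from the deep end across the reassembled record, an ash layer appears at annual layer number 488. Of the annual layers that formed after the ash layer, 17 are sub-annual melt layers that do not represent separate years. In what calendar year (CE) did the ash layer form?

Total annual layers = 1140 + 143 = 1283.
Between annual layer 488 and the ice surface there are 1283 − 488 = 795 annual layers.
795 − 17 false = 778 true annual layers after the ash layer.
1971 − 778 = 1193 CE.

1193 CE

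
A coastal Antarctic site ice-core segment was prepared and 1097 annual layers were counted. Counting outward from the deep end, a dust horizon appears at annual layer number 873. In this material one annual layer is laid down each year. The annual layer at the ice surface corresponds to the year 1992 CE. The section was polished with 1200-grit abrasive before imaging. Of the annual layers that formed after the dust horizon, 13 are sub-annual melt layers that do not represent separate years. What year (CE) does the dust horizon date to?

The dust horizon sits at annual layer 873 from the deep end, so 1097 − 873 = 224 annual layers formed after it.
Excluding 13 false annual layers: 224 − 13 = 211.
Counting back 211 years from 1992 CE places the dust horizon in 1992 − 211 = 1781 CE.

1781 CE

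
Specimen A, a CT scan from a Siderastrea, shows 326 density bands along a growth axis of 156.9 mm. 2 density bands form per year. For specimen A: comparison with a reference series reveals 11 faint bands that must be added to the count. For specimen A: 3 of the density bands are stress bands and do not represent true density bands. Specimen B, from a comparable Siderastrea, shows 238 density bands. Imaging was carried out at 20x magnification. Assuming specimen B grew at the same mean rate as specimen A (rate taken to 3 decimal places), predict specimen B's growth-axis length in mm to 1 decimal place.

111.9 mm

Specimen A: correcting the raw count gives 326 − 3 + 11 = 334 true density bands.
Specimen A: 334 density bands at 2 per year is 334 / 2 = 167 years.
A: Extension rate ≈ 156.9 / 167 = 0.940 mm per year.
Specimen B: 238 density bands at 2 per year is 238 / 2 = 119 years. B's length ≈ 0.940 × 119 = 111.9 mm.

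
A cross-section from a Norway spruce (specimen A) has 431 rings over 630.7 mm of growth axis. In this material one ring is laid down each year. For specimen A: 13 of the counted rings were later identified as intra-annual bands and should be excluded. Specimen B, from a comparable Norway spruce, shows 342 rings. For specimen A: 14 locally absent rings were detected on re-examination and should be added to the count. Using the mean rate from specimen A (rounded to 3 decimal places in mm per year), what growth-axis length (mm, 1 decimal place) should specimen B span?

499.3 mm

Specimen A: correcting the raw count gives 431 − 13 + 14 = 432 true rings.
A: Extension rate ≈ 630.7 / 432 = 1.460 mm/year.
For B, 1.460 mm/year × 342 years = 499.3 mm.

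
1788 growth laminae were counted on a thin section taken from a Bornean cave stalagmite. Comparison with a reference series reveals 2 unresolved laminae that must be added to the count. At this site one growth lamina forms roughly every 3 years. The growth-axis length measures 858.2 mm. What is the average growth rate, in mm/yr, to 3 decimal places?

Correcting the raw count gives 1788 + 2 = 1790 true growth laminae.
Multiplying by 3 years per growth lamina: 1790 × 3 = 5370 years.
858.2 mm over 5370 years gives 858.2 / 5370 ≈ 0.160 mm/yr.

0.160 mm/yr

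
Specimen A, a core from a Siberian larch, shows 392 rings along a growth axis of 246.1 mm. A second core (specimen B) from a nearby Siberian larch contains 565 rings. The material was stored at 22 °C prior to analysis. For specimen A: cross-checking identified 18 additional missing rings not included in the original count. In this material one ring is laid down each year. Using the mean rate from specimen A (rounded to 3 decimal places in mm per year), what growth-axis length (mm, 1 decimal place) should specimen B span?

339.0 mm

Specimen A: true ring count = 392 + 18 = 410.
A: Mean rate = 246.1 mm / 410 years ≈ 0.600 mm/year.
B's length ≈ 0.600 × 565 = 339.0 mm.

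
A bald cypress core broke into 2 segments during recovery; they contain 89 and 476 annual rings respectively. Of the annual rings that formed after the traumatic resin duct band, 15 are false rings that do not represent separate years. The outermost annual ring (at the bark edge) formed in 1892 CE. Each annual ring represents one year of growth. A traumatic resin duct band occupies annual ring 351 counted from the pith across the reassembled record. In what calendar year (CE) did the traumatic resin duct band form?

Total annual rings = 89 + 476 = 565.
565 − 351 = 214 annual rings lie beyond the traumatic resin duct band toward the bark edge.
Excluding 15 false annual rings: 214 − 15 = 199.
1892 − 199 = 1693 CE.

1693 CE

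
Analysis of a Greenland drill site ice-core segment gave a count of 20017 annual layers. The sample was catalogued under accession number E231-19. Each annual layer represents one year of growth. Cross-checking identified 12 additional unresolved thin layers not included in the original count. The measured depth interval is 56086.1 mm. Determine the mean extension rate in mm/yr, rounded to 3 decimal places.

2.800 mm/yr

Correcting the raw count gives 20017 + 12 = 20029 true annual layers.
Mean rate = 56086.1 mm / 20029 years ≈ 2.800 mm/yr.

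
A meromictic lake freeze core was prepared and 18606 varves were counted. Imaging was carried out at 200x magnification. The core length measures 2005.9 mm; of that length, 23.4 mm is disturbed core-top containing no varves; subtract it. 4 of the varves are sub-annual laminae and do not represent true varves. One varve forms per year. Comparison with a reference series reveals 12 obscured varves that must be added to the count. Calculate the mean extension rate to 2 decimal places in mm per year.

0.11 mm per year

After corrections the count is 18606 − 4 + 12 = 18614 varves.
Net length = 2005.9 − 23.4 = 1982.5 mm.
1982.5 mm over 18614 years gives 1982.5 / 18614 ≈ 0.11 mm per year.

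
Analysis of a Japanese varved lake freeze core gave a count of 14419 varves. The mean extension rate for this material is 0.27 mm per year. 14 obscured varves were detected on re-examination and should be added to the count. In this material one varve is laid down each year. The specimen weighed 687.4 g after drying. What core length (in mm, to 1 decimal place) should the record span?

After corrections the count is 14419 + 14 = 14433 varves.
Length ≈ 0.27 × 14433 = 3896.9 mm.

3896.9 mm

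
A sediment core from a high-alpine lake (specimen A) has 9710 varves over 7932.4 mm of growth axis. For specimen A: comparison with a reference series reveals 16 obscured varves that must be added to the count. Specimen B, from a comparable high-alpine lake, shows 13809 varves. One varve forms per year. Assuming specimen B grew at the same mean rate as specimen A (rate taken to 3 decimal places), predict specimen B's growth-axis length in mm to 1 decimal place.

11268.1 mm

Specimen A: after corrections the count is 9710 + 16 = 9726 varves.
A: Extension rate ≈ 7932.4 / 9726 = 0.816 mm/yr.
For B, 0.816 mm/year × 13809 years = 11268.1 mm.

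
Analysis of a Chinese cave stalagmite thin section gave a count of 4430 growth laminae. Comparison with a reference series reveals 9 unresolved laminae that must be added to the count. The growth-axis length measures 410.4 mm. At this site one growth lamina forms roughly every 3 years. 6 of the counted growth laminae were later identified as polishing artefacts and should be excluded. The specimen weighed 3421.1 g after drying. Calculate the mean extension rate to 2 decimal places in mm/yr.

0.03 mm/yr

True growth lamina count = 4430 − 6 + 9 = 4433.
Multiplying by 3 years per growth lamina: 4433 × 3 = 13299 years.
Extension rate ≈ 410.4 / 13299 = 0.03 mm/yr.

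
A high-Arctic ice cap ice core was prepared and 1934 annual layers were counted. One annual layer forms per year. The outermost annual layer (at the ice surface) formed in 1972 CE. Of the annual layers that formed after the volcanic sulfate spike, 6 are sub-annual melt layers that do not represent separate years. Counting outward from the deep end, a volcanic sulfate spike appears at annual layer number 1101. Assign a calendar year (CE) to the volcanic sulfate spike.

1145 CE

Between annual layer 1101 and the ice surface there are 1934 − 1101 = 833 annual layers.
Removing the 6 false annual layers leaves 833 − 6 = 827 true annual layers beyond the volcanic sulfate spike.
1972 − 827 = 1145 CE.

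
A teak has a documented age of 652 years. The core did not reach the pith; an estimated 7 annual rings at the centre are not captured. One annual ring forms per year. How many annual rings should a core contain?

645 annual rings

Expected annual rings over 652 years: 652.
Less the 7 uncaptured annual rings: 652 − 7 = 645.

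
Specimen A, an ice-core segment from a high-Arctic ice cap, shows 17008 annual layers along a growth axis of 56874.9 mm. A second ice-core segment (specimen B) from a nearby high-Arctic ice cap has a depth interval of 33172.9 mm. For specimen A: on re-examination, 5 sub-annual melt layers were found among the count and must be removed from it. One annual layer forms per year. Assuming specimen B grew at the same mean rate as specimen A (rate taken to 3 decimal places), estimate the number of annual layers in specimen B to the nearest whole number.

Specimen A: adjusted count: 17008 − 5 = 17003 annual layers.
A: Mean rate = 56874.9 mm / 17003 years ≈ 3.345 mm per year.
For B, 33172.9 / 3.345 = 9917.16 years ≈ 9917 annual layers.

9917 annual layers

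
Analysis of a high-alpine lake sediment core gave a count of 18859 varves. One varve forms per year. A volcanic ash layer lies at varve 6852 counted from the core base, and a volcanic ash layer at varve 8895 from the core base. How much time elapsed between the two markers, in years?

Separation: 8895 − 6852 = 2043 varves.
At one varve per year, 2043 years elapsed between them.

2043 years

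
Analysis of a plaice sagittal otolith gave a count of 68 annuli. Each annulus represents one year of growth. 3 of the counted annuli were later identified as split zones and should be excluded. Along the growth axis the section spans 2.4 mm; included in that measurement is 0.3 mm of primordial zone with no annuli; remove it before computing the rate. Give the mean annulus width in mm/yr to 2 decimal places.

0.03 mm/yr

True annulus count = 68 − 3 = 65.
Net length = 2.4 − 0.3 = 2.1 mm.
Mean rate = 2.1 mm / 65 years ≈ 0.03 mm/yr.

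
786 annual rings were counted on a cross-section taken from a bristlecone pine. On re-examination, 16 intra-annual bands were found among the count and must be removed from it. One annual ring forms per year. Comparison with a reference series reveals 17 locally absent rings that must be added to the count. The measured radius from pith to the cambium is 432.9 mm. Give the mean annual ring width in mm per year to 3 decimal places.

0.550 mm per year

Correcting the raw count gives 786 − 16 + 17 = 787 true annual rings.
Mean rate = 432.9 mm / 787 years ≈ 0.550 mm per year.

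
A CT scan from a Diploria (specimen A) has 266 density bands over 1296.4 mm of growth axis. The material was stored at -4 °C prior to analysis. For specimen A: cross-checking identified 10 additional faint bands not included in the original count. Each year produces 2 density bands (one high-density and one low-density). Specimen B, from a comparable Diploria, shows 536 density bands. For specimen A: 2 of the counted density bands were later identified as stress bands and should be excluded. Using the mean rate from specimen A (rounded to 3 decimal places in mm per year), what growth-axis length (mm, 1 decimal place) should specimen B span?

Specimen A: true density band count = 266 − 2 + 10 = 274.
Specimen A: with 2 density bands per year, 274 / 2 = 137 years.
A: 1296.4 mm over 137 years gives 1296.4 / 137 ≈ 9.463 mm/year.
Specimen B: with 2 density bands per year, 536 / 2 = 268 years. For B, 9.463 mm/year × 268 years = 2536.1 mm.

2536.1 mm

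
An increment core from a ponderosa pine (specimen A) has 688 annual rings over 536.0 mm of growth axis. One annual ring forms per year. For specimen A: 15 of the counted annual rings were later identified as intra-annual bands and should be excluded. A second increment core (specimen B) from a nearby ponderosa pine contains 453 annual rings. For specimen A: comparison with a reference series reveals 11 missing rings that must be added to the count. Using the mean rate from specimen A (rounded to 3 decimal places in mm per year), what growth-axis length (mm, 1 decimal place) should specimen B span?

355.2 mm

Specimen A: true annual ring count = 688 − 15 + 11 = 684.
A: Mean rate = 536.0 mm / 684 years ≈ 0.784 mm per year.
Length of B = 0.784 × 453 = 355.2 mm.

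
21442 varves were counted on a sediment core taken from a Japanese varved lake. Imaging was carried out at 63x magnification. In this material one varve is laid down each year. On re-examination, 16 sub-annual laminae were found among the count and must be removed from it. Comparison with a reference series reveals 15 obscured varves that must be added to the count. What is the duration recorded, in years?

After corrections the count is 21442 − 16 + 15 = 21441 varves.
With a one-to-one varve periodicity this is 21441 years.

21441 yr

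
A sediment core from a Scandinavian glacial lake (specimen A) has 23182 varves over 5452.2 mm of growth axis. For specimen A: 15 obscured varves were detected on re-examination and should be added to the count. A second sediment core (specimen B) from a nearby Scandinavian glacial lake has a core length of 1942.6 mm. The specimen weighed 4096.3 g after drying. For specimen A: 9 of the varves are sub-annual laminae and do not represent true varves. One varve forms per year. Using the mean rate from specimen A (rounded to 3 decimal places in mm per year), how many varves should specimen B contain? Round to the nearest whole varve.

8266 varves

Specimen A: correcting the raw count gives 23182 − 9 + 15 = 23188 true varves.
A: Mean rate = 5452.2 mm / 23188 years ≈ 0.235 mm/year.
B spans 1942.6 / 0.235 = 8266.38 years ≈ 8266 varves.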